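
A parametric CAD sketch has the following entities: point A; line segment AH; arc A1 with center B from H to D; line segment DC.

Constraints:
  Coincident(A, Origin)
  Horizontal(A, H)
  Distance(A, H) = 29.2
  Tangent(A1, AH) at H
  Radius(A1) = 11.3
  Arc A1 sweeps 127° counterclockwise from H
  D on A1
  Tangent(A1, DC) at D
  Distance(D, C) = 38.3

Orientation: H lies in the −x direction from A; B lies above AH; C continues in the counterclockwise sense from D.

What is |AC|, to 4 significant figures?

65.11

A is at the origin; AH is horizontal with |AH| = 29.2 and H on the −x side, so H = (-29.20, 0.000). The tangent condition forces BH to be normal to AH, so B = H + (0, 11.3) = (-29.20, 11.30). On A1, H sits at bearing -90° from B; a 127° counterclockwise sweep puts D at bearing 37°, so D = B + 11.3·(cos 37°, sin 37°) = (-20.18, 18.10). Since A1 is tangent to DC there, BD ⟂ DC, so DC runs along (−sin 37°, cos 37°); with |DC| = 38.3, C = (-43.22, 48.69). Then |AC| = |C − A| = 65.11.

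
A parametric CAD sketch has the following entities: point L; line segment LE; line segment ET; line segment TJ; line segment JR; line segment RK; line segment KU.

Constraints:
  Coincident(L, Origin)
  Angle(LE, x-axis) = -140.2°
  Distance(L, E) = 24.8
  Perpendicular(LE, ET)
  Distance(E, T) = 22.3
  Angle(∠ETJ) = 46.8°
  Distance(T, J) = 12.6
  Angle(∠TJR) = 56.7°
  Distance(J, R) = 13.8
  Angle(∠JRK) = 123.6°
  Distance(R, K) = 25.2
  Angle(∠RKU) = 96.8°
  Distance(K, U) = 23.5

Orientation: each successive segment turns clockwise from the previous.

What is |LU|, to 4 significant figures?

57.47

L is at the origin; LE runs at -140.2° with length 24.8, so E = (-19.05, -15.87). LE ⟂ ET, so ET runs at 129.8°; with |ET| = 22.3, T = (-33.33, 1.258). ∠ETJ = 46.8° gives TJ at -3.400° from the x-axis; with |TJ| = 12.6, J = (-20.75, 0.5107). ∠TJR = 56.7° gives JR at -126.7° from the x-axis; with |JR| = 13.8, R = (-29.00, -10.55). ∠JRK = 123.6° gives RK at 176.9° from the x-axis; with |RK| = 25.2, K = (-54.16, -9.191). ∠RKU = 96.8° gives KU at 93.70° from the x-axis; with |KU| = 23.5, U = (-55.68, 14.26). Then |LU| = |U − L| = 57.47.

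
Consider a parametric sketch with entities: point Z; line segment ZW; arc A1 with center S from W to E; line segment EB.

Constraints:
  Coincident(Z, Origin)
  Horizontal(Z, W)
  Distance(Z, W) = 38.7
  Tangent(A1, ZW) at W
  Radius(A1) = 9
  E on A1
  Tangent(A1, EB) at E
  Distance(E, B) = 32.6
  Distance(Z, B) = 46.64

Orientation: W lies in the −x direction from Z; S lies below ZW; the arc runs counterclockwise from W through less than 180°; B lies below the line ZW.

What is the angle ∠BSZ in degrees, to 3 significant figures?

78.3°

Z is at the origin; Z and W share the same y with |ZW| = 38.7 and W on the −x side, so W = (-38.7, 0.00). Since A1 is tangent to ZW there, SW ⟂ ZW, so S = W + (0, -9) = (-38.7, -9.00). Since SE ⟂ EB (tangency), |SB| = √(9.0² + 32.6²) = 33.8 regardless of where E sits on A1. So B lies on both circle(Z, 46.64) and circle(S, 33.8); the below-ZW intersection is B = (-24.5, -39.7). E is the foot of the tangent from B: E = (-45.6, -14.8).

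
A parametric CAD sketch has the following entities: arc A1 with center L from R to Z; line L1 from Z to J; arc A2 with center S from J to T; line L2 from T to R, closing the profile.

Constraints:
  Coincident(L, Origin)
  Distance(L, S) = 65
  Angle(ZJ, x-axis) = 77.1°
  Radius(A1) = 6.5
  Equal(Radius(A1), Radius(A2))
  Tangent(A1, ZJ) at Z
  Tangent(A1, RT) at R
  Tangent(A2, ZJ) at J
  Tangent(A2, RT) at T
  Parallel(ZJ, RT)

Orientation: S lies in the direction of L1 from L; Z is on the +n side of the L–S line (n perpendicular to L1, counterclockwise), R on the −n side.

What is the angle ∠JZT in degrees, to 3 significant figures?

11.3°

The slot axis is L1's direction at 77.1°, so u = (cos 77.1°, sin 77.1°) = (0.223, 0.975) and n = (−sin 77.1°, cos 77.1°) = (-0.975, 0.223). L is at the origin and S lies 65.0 along u from L, so S = 65.0·u = (14.5, 63.4). Tangency of A1 to both parallel lines with radius 6.5 puts Z and R at L ± 6.5·n: Z = (-6.34, 1.45), R = (6.34, -1.45). Equal radii place J and T the same way about S: J = S + 6.5·n = (8.18, 64.8), T = S − 6.5·n = (20.8, 61.9). Then cos ∠JZT = ZJ·ZT / (|ZJ||ZT|), giving 11.3°.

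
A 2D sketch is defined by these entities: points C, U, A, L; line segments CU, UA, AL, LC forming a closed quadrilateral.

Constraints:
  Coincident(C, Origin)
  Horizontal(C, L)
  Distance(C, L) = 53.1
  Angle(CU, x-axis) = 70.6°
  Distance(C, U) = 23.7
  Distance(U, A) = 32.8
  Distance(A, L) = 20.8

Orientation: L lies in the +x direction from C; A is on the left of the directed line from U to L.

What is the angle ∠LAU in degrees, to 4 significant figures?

139.5°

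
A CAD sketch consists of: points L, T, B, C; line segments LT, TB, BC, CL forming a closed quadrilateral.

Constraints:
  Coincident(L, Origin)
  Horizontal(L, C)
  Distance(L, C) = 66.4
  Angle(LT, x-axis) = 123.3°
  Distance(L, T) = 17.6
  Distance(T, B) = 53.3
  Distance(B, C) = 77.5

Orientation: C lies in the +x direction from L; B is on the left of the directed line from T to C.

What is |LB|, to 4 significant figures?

62.95

Checks: |TB| = 53.30 ✓; |BC| = 77.50 ✓.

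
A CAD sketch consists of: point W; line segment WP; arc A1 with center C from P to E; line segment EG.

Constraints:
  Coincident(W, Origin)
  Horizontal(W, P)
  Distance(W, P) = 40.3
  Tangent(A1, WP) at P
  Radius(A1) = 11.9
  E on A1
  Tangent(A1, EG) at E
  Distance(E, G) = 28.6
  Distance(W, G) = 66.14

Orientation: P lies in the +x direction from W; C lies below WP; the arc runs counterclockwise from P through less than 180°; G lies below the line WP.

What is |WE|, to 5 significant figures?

37.898

Checks: |CE| = 11.90 ✓; ∠(CE, EG) = 90.00° ✓; |EG| = 28.60 ✓; |WG| = 66.14 ✓.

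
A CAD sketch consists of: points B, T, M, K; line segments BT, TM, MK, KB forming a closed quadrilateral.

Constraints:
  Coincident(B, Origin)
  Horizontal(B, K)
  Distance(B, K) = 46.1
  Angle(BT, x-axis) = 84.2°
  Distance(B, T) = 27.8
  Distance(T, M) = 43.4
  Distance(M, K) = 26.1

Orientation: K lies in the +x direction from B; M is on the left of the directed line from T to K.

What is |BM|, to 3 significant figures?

53.0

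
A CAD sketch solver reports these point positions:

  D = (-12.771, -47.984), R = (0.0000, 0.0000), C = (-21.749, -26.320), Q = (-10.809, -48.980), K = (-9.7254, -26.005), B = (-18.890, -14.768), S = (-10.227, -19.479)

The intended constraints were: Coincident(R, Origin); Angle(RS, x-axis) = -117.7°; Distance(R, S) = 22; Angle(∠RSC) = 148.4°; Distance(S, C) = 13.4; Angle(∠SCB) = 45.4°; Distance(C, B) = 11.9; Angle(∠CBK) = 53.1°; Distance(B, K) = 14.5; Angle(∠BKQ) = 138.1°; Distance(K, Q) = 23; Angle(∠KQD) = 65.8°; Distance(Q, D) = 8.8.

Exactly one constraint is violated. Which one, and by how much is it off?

Distance(Q, D) = 8.8 — off by 6.60.

R = (0.00, 0.00) ✓; RS at -117.7° ✓; |RS| = 22.00 ✓; ∠RSC = 148.4° ✓; |SC| = 13.40 ✓; ∠SCB = 45.40° ✓; |CB| = 11.90 ✓; ∠CBK = 53.10° ✓; |BK| = 14.50 ✓; ∠BKQ = 138.1° ✓; |KQ| = 23.00 ✓; ∠KQD = 65.79° ✓; |QD| = 2.200 ✗.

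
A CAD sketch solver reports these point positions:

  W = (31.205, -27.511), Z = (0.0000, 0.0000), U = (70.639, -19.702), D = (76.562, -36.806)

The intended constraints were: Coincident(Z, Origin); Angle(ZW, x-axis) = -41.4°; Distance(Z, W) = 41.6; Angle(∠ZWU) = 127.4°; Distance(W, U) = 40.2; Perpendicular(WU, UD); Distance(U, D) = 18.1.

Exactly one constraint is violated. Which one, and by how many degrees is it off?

Perpendicular(WU, UD) — off by 7.90°.

Z = (0.00, 0.00) ✓; ZW at -41.40° ✓; |ZW| = 41.60 ✓; ∠ZWU = 127.4° ✓; |WU| = 40.20 ✓; ∠(WU, UD) = 82.10° ✗; |UD| = 18.10 ✓.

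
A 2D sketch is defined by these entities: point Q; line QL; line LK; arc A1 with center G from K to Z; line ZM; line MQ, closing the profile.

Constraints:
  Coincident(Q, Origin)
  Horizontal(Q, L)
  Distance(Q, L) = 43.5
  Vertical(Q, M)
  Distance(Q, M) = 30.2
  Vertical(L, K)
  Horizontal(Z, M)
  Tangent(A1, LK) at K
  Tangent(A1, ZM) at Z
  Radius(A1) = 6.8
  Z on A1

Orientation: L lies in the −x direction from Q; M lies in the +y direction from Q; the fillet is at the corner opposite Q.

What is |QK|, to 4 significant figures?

49.39

Q is at the origin; Q and L share the same y with |QL| = 43.5 and L on the −x side, so L = (-43.50, 0.000). QM is vertical with |QM| = 30.2 and M on the +y side, so M = (0.000, 30.20). The virtual corner opposite Q is at (-43.50, 30.20). Since A1 is tangent to LK there, GK ⟂ LK and A1 meets ZM tangentially, so GZ is at right angles to ZM, with radius 6.8, so the center G sits 6.8 in from both sides at G = (-36.70, 23.40). That places the tangent points at K = (-43.50, 23.40) on LK and Z = (-36.70, 30.20) on ZM. Then |QK| = |K − Q| = 49.39.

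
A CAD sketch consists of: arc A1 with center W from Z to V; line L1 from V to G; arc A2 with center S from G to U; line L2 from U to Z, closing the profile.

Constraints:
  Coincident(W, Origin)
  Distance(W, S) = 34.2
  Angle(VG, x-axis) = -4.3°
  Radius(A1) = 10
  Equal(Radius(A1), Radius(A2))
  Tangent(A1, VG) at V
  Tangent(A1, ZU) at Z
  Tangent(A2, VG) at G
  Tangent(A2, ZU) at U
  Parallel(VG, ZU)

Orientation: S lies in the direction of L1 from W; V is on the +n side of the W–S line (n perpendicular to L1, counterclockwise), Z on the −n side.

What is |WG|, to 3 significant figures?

35.6

The slot axis is L1's direction at -4.3°, so u = (cos -4.3°, sin -4.3°) = (0.997, -0.0750) and n = (−sin -4.3°, cos -4.3°) = (0.0750, 0.997). W is at the origin and S lies 34.2 along u from W, so S = 34.2·u = (34.1, -2.56). Tangency of A1 to both parallel lines with radius 10.0 puts V and Z at W ± 10.0·n: V = (0.750, 9.97), Z = (-0.750, -9.97). Equal radii place G and U the same way about S: G = S + 10.0·n = (34.9, 7.41), U = S − 10.0·n = (33.4, -12.5). Then |WG| = |G − W| = 35.6.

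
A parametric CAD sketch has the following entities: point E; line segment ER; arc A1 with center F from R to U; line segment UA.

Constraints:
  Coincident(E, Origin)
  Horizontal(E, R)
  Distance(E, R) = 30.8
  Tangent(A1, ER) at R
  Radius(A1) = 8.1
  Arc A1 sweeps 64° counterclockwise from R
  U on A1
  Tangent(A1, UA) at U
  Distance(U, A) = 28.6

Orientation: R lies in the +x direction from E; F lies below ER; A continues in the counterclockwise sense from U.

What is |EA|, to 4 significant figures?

32.19

E is at the origin; ER is horizontal with |ER| = 30.8 and R on the +x side, so R = (30.80, 0.000). Tangency of A1 to ER means the radius FR is perpendicular to ER, so F = R + (0, -8.1) = (30.80, -8.100). On A1, R sits at bearing 90° from F; a 64° counterclockwise sweep puts U at bearing 154°, so U = F + 8.1·(cos 154°, sin 154°) = (23.52, -4.549). The tangent condition forces FU to be normal to UA, so UA runs along (−sin 154°, cos 154°); with |UA| = 28.6, A = (10.98, -30.25). Then |EA| = |A − E| = 32.19.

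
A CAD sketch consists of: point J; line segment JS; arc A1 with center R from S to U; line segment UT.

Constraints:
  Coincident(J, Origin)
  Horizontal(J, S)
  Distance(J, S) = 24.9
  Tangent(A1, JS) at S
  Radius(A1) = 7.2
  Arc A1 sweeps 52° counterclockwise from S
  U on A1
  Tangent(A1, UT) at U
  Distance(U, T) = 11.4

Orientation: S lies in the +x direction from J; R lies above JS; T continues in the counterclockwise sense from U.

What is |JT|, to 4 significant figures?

39.39

J is at the origin; J and S share the same y with |JS| = 24.9 and S on the +x side, so S = (24.90, 0.000). Since A1 is tangent to JS there, RS ⟂ JS, so R = S + (0, 7.2) = (24.90, 7.200). On A1, S sits at bearing -90° from R; a 52° counterclockwise sweep puts U at bearing -38°, so U = R + 7.2·(cos -38°, sin -38°) = (30.57, 2.767). Since A1 is tangent to UT there, RU ⟂ UT, so UT runs along (−sin -38°, cos -38°); with |UT| = 11.4, T = (37.59, 11.75). Then |JT| = |T − J| = 39.39.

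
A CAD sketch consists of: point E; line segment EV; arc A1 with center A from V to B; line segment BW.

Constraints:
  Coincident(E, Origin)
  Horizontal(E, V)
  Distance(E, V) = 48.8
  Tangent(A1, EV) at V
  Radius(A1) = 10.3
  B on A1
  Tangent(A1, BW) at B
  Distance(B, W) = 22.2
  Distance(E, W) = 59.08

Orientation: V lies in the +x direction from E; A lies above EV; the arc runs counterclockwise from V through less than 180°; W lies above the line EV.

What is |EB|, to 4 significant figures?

59.87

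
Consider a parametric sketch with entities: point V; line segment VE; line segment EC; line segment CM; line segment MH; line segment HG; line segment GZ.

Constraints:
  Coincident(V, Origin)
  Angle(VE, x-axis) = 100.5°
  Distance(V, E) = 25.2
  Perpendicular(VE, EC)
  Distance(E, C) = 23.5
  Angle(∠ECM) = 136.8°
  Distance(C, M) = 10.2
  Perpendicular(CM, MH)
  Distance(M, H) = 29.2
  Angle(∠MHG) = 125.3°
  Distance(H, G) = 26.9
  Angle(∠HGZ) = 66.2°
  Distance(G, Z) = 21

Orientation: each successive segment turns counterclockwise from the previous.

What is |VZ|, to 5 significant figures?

19.075

V is at the origin; VE runs at 100.5° with length 25.2, so E = (-4.5923, 24.778). The perpendicularity gives EC at right angles to VE, so EC runs at -169.50°; with |EC| = 23.5, C = (-27.699, 20.495). ∠ECM = 136.8° gives CM at -126.30° from the x-axis; with |CM| = 10.2, M = (-33.737, 12.275). The perpendicularity gives MH at right angles to CM, so MH runs at -36.300°; with |MH| = 29.2, H = (-10.204, -5.0118). ∠MHG = 125.3° gives HG at 18.400° from the x-axis; with |HG| = 26.9, G = (15.321, 3.4792). ∠HGZ = 66.2° gives GZ at 132.20° from the x-axis; with |GZ| = 21.0, Z = (1.2144, 19.036). Then |VZ| = |Z − V| = 19.075.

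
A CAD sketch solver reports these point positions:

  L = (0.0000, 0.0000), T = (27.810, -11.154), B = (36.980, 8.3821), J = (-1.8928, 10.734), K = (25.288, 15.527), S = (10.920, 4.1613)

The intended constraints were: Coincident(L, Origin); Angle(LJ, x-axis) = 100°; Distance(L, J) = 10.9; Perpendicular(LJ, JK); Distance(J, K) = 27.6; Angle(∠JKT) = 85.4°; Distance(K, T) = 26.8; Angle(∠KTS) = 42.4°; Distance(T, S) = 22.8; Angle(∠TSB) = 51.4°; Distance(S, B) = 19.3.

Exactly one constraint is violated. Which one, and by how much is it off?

Distance(S, B) = 19.3 — off by 7.10.

L = (0.00, 0.00) ✓; LJ at 100.0° ✓; |LJ| = 10.90 ✓; ∠(LJ, JK) = 90.00° ✓; |JK| = 27.60 ✓; ∠JKT = 85.40° ✓; |KT| = 26.80 ✓; ∠KTS = 42.40° ✓; |TS| = 22.80 ✓; ∠TSB = 51.40° ✓; |SB| = 26.40 ✗.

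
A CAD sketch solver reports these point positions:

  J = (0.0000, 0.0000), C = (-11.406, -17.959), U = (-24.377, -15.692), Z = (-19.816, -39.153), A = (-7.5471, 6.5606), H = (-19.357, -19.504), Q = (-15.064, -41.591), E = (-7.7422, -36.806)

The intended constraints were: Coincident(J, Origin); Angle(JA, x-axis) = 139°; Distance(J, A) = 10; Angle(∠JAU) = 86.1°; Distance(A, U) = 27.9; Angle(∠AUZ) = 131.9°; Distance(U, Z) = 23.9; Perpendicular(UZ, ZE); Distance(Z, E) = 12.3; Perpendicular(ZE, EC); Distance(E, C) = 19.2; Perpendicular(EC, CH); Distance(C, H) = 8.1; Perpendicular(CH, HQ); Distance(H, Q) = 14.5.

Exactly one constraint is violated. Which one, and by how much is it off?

Distance(H, Q) = 14.5 — off by 8.00.

J = (0.00, 0.00) ✓; JA at 139.0° ✓; |JA| = 10.00 ✓; ∠JAU = 86.10° ✓; |AU| = 27.90 ✓; ∠AUZ = 131.9° ✓; |UZ| = 23.90 ✓; ∠(UZ, ZE) = 90.00° ✓; |ZE| = 12.30 ✓; ∠(ZE, EC) = 90.00° ✓; |EC| = 19.20 ✓; ∠(EC, CH) = 90.00° ✓; |CH| = 8.100 ✓; ∠(CH, HQ) = 90.00° ✓; |HQ| = 22.50 ✗.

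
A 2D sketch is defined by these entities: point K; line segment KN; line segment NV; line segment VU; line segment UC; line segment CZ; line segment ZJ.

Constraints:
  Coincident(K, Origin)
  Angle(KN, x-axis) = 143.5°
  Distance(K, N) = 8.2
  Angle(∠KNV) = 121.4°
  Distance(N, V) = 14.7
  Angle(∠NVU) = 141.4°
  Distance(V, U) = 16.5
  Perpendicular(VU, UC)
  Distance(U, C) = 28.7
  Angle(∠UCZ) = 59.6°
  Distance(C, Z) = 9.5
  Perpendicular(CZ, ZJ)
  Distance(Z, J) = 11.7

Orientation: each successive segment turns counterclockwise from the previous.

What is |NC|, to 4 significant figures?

34.13

K is at the origin; KN runs at 143.5° with length 8.2, so N = (-6.592, 4.878). ∠KNV = 121.4° gives NV at -157.9° from the x-axis; with |NV| = 14.7, V = (-20.21, -0.6529). ∠NVU = 141.4° gives VU at -119.3° from the x-axis; with |VU| = 16.5, U = (-28.29, -15.04). The perpendicularity gives UC at right angles to VU, so UC runs at -29.30°; with |UC| = 28.7, C = (-3.258, -29.09). Then |NC| = |C − N| = 34.13.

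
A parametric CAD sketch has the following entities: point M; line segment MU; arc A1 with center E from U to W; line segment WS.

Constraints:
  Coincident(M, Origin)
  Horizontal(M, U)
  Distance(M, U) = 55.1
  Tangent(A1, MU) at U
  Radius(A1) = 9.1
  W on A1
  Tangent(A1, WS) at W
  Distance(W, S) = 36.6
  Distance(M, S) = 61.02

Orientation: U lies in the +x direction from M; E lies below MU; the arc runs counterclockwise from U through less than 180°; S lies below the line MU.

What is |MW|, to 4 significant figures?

46.76

Checks: |EW| = 9.100 ✓; ∠(EW, WS) = 90.00° ✓; |WS| = 36.60 ✓; |MS| = 61.02 ✓.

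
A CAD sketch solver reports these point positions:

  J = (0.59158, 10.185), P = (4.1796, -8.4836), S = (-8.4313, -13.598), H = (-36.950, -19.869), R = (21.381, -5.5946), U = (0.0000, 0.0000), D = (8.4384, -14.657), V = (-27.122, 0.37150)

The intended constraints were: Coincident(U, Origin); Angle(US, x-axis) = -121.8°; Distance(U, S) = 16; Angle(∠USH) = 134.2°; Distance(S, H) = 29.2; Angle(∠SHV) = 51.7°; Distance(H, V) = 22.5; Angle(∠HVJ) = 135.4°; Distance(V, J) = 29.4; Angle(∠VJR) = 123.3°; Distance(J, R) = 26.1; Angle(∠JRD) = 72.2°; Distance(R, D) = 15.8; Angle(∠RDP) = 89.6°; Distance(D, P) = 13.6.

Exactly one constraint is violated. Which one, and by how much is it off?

Distance(D, P) = 13.6 — off by 6.10.

U = (0.00, 0.00) ✓; US at -121.8° ✓; |US| = 16.00 ✓; ∠USH = 134.2° ✓; |SH| = 29.20 ✓; ∠SHV = 51.70° ✓; |HV| = 22.50 ✓; ∠HVJ = 135.4° ✓; |VJ| = 29.40 ✓; ∠VJR = 123.3° ✓; |JR| = 26.10 ✓; ∠JRD = 72.20° ✓; |RD| = 15.80 ✓; ∠RDP = 89.60° ✓; |DP| = 7.500 ✗.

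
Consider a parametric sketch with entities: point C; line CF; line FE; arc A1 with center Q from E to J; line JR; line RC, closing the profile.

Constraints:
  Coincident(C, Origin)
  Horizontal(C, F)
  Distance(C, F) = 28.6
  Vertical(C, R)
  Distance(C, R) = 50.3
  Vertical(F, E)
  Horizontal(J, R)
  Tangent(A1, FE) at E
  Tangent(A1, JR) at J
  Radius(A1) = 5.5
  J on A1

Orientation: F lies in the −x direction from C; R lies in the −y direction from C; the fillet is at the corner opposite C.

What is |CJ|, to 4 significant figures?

55.35

C is at the origin; CF is horizontal with |CF| = 28.6 and F on the −x side, so F = (-28.60, 0.000). C and R share the same x with |CR| = 50.3 and R on the −y side, so R = (0.000, -50.30). The virtual corner opposite C is at (-28.60, -50.30). Tangency of A1 to FE means the radius QE is perpendicular to FE and tangency of A1 to JR means the radius QJ is perpendicular to JR, with radius 5.5, so the center Q sits 5.5 in from both sides at Q = (-23.10, -44.80). That places the tangent points at E = (-28.60, -44.80) on FE and J = (-23.10, -50.30) on JR. Then |CJ| = |J − C| = 55.35.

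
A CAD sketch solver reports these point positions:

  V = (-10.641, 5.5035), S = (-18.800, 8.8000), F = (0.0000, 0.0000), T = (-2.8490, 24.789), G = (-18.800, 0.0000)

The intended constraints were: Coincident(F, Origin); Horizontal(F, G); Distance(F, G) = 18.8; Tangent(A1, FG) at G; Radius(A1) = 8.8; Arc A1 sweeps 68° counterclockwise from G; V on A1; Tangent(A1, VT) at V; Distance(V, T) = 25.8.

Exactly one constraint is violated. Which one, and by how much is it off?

Distance(V, T) = 25.8 — off by 5.00.

F = (0.00, 0.00) ✓; F.y = 0.00, G.y = 0.00 ✓; |FG| = 18.80 ✓; ∠(SG, GF) = 90.00° ✓; |SG| = 8.800 ✓; bearing(S→V) − bearing(S→G) = 68.00° ✓; |SV| = 8.800 ✓; ∠(SV, VT) = 90.00° ✓; |VT| = 20.80 ✗.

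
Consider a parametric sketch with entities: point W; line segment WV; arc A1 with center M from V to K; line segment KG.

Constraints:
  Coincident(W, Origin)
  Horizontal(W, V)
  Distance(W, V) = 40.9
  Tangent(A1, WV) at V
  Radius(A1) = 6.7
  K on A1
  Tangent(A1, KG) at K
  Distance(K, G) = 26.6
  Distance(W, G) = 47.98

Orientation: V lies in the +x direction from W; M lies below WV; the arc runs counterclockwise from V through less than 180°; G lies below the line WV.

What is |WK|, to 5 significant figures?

34.864

Checks: |MK| = 6.700 ✓; ∠(MK, KG) = 90.00° ✓; |KG| = 26.60 ✓; |WG| = 47.98 ✓.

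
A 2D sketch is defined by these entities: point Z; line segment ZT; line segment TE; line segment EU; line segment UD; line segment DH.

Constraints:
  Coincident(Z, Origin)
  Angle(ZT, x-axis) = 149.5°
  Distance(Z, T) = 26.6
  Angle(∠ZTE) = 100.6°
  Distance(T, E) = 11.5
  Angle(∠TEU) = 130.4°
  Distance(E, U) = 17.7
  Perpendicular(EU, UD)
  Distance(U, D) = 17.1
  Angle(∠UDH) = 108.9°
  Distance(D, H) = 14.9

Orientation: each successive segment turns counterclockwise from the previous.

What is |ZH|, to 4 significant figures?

9.413

Z is at the origin; ZT runs at 149.5° with length 26.6, so T = (-22.92, 13.50). ∠ZTE = 100.6° gives TE at -131.1° from the x-axis; with |TE| = 11.5, E = (-30.48, 4.835). ∠TEU = 130.4° gives EU at -81.50° from the x-axis; with |EU| = 17.7, U = (-27.86, -12.67). The perpendicularity gives UD at right angles to EU, so UD runs at 8.500°; with |UD| = 17.1, D = (-10.95, -10.14). ∠UDH = 108.9° gives DH at 79.60° from the x-axis; with |DH| = 14.9, H = (-8.261, 4.512). Then |ZH| = |H − Z| = 9.413.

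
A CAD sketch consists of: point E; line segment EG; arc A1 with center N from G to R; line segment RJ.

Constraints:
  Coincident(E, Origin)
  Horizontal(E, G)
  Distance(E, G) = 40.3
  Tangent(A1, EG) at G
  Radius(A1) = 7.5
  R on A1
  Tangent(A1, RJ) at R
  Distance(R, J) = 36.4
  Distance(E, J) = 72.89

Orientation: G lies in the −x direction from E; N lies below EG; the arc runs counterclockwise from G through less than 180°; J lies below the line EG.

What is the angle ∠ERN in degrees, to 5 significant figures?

30.645°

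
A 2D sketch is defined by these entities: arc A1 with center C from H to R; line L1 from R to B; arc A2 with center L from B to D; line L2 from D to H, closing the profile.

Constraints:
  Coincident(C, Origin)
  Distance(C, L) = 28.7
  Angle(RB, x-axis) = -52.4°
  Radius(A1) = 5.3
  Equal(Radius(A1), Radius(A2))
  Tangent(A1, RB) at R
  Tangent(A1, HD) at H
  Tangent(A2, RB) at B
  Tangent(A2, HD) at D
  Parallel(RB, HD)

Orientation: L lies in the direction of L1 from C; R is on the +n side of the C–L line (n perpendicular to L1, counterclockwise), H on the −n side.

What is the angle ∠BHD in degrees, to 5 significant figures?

20.271°

The slot axis is L1's direction at -52.4°, so u = (cos -52.4°, sin -52.4°) = (0.61015, -0.79229) and n = (−sin -52.4°, cos -52.4°) = (0.79229, 0.61015). C is at the origin and L lies 28.7 along u from C, so L = 28.7·u = (17.511, -22.739). Tangency of A1 to both parallel lines with radius 5.3 puts R and H at C ± 5.3·n: R = (4.1991, 3.2338), H = (-4.1991, -3.2338). Equal radii place B and D the same way about L: B = L + 5.3·n = (21.710, -19.505), D = L − 5.3·n = (13.312, -25.972). Then cos ∠BHD = HB·HD / (|HB||HD|), giving 20.271°.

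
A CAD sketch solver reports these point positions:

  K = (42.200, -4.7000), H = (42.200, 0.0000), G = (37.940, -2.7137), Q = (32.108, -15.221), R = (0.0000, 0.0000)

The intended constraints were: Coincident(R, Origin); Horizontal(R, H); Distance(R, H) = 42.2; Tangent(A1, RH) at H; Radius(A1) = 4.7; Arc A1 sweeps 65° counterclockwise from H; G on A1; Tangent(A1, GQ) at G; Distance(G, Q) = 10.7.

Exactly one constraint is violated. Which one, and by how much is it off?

Distance(G, Q) = 10.7 — off by 3.10.

R = (0.00, 0.00) ✓; R.y = 0.00, H.y = 0.00 ✓; |RH| = 42.20 ✓; ∠(KH, HR) = 90.00° ✓; |KH| = 4.700 ✓; bearing(K→G) − bearing(K→H) = 65.00° ✓; |KG| = 4.700 ✓; ∠(KG, GQ) = 90.00° ✓; |GQ| = 13.80 ✗.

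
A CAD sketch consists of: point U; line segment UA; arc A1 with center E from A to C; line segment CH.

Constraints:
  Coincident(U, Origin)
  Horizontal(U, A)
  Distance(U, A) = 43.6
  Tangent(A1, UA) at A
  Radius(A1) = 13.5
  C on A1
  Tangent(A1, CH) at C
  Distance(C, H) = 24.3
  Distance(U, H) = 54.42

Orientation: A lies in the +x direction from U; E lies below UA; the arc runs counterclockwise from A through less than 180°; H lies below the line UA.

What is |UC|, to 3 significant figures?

34.8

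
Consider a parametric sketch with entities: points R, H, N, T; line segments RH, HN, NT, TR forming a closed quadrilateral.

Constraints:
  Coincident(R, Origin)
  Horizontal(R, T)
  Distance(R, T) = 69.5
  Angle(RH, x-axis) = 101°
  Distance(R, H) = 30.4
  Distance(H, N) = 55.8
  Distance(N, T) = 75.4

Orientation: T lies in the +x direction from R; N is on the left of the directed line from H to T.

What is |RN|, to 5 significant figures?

76.125

Checks: |HN| = 55.80 ✓; |NT| = 75.40 ✓.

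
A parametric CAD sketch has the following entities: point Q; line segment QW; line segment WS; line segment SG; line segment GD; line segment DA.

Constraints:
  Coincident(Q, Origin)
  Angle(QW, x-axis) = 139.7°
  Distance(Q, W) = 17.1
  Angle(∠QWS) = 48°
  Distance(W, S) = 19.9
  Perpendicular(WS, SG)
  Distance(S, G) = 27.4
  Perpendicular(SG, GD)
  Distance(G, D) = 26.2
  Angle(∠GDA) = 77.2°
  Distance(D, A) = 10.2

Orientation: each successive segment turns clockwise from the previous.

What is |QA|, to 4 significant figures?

16.19

SG is perpendicular to GD, so GD runs at -172.3°; with |GD| = 26.2, D = (-15.61, -16.94). ∠GDA = 77.2° gives DA at 84.90° from the x-axis; with |DA| = 10.2, A = (-14.71, -6.777). Then |QA| = |A − Q| = 16.19.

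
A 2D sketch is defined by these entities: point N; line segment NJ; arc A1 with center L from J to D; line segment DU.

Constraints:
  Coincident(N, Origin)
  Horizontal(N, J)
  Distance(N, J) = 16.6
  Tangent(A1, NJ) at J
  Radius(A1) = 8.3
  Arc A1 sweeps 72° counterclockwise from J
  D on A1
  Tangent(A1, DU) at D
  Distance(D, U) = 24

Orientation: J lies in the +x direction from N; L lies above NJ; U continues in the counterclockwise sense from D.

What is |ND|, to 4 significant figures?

25.16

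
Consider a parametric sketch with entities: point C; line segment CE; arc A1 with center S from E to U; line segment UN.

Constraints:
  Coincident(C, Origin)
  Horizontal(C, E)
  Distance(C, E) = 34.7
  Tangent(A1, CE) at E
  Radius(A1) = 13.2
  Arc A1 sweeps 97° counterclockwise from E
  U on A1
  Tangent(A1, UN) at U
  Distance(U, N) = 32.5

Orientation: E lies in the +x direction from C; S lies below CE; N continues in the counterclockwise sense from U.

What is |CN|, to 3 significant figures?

53.6

C is at the origin; CE is horizontal with |CE| = 34.7 and E on the +x side, so E = (34.7, 0.00). Since A1 is tangent to CE there, SE ⟂ CE, so S = E + (0, -13.2) = (34.7, -13.2). On A1, E sits at bearing 90° from S; a 97° counterclockwise sweep puts U at bearing 187°, so U = S + 13.2·(cos 187°, sin 187°) = (21.6, -14.8). A1 meets UN tangentially, so SU is at right angles to UN, so UN runs along (−sin 187°, cos 187°); with |UN| = 32.5, N = (25.6, -47.1). Then |CN| = |N − C| = 53.6.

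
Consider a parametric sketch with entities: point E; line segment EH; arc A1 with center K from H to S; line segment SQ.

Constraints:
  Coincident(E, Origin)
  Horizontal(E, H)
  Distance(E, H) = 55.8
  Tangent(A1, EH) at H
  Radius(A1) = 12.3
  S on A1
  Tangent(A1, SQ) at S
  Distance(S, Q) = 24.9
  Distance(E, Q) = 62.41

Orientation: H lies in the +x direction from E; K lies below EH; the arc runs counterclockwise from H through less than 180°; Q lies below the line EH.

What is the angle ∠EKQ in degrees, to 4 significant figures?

87.45°

Checks: |KS| = 12.30 ✓; ∠(KS, SQ) = 90.00° ✓; |SQ| = 24.90 ✓; |EQ| = 62.41 ✓.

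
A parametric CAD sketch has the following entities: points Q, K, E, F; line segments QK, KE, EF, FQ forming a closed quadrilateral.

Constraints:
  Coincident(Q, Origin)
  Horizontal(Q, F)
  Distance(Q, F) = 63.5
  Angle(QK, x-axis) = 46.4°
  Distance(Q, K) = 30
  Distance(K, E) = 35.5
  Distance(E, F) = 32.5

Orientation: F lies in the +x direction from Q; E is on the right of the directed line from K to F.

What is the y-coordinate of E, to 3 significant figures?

-11.5

Checks: |KE| = 35.50 ✓; |EF| = 32.50 ✓.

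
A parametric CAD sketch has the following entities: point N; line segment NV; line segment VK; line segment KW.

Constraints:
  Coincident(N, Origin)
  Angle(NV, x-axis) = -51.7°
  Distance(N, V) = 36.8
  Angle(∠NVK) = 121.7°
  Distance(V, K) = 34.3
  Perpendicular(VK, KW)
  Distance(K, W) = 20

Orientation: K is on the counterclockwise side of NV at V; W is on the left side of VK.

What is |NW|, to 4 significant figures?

54.82

∠NVK = 121.7°, so VK runs at -51.7° + (180° − 121.7°) = 6.600° from the x-axis; with |VK| = 34.3, K = V + 34.3·(cos 6.600°, sin 6.600°) = (56.88, -24.94). VK ⟂ KW; with |KW| = 20.0 on the left of VK, W = K + 20.0·(-0.1149, 0.9934) = (54.58, -5.070). Then |NW| = |W − N| = 54.82.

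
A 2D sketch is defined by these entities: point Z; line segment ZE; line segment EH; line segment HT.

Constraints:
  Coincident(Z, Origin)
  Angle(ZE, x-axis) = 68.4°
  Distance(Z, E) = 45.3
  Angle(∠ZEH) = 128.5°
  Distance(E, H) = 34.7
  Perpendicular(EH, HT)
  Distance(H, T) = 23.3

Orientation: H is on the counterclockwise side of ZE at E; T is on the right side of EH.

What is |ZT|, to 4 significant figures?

86.07

Z is at the origin; ZE runs at 68.4° with length 45.3, so E = 45.3·(cos 68.4°, sin 68.4°) = (16.68, 42.12). ∠ZEH = 128.5°, so EH runs at 68.4° + (180° − 128.5°) = 119.9° from the x-axis; with |EH| = 34.7, H = E + 34.7·(cos 119.9°, sin 119.9°) = (-0.6215, 72.20). EH is perpendicular to HT; with |HT| = 23.3 on the right of EH, T = H + 23.3·(0.8669, 0.4985) = (19.58, 83.81). Then |ZT| = |T − Z| = 86.07.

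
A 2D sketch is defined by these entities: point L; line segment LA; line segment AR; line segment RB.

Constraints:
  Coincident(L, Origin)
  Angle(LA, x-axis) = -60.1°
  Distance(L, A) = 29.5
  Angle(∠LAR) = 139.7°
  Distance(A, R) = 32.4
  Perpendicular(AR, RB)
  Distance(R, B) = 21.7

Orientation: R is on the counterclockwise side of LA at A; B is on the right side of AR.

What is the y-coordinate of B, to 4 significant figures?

-56.97

L is at the origin; LA runs at -60.1° with length 29.5, so A = 29.5·(cos -60.1°, sin -60.1°) = (14.71, -25.57). ∠LAR = 139.7°, so AR runs at -60.1° + (180° − 139.7°) = -19.80° from the x-axis; with |AR| = 32.4, R = A + 32.4·(cos -19.80°, sin -19.80°) = (45.19, -36.55). The perpendicularity gives RB at right angles to AR; with |RB| = 21.7 on the right of AR, B = R + 21.7·(-0.3387, -0.9409) = (37.84, -56.97). So B.y = -56.97.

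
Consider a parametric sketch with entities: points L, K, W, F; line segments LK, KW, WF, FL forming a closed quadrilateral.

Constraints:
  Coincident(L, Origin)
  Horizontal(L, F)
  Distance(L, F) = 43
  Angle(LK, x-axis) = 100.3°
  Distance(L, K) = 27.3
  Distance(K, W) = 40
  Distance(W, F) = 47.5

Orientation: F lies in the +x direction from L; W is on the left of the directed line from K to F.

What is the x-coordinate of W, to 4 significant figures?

30.36

Checks: |KW| = 40.00 ✓; |WF| = 47.50 ✓.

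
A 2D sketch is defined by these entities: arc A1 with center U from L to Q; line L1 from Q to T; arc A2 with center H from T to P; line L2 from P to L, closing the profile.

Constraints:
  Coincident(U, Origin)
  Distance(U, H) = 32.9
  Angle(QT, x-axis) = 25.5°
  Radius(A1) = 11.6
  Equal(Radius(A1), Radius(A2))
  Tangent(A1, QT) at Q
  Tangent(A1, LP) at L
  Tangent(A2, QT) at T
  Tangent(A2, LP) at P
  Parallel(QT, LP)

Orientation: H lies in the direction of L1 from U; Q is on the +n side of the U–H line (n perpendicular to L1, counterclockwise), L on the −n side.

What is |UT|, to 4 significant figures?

34.89

The slot axis is L1's direction at 25.5°, so u = (cos 25.5°, sin 25.5°) = (0.9026, 0.4305) and n = (−sin 25.5°, cos 25.5°) = (-0.4305, 0.9026). U is at the origin and H lies 32.9 along u from U, so H = 32.9·u = (29.70, 14.16). Tangency of A1 to both parallel lines with radius 11.6 puts Q and L at U ± 11.6·n: Q = (-4.994, 10.47), L = (4.994, -10.47). Equal radii place T and P the same way about H: T = H + 11.6·n = (24.70, 24.63), P = H − 11.6·n = (34.69, 3.694). Then |UT| = |T − U| = 34.89.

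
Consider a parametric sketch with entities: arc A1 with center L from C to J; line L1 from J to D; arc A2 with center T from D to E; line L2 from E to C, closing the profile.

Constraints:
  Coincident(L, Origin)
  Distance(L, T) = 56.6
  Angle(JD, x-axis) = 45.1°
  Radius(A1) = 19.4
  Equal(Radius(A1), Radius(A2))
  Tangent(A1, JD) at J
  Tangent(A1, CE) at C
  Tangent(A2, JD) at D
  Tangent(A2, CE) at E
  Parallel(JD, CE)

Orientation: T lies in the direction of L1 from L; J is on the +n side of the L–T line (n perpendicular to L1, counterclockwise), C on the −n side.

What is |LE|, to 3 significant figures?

59.8

The slot axis is L1's direction at 45.1°, so u = (cos 45.1°, sin 45.1°) = (0.706, 0.708) and n = (−sin 45.1°, cos 45.1°) = (-0.708, 0.706). L is at the origin and T lies 56.6 along u from L, so T = 56.6·u = (40.0, 40.1). Tangency of A1 to both parallel lines with radius 19.4 puts J and C at L ± 19.4·n: J = (-13.7, 13.7), C = (13.7, -13.7). Equal radii place D and E the same way about T: D = T + 19.4·n = (26.2, 53.8), E = T − 19.4·n = (53.7, 26.4). Then |LE| = |E − L| = 59.8.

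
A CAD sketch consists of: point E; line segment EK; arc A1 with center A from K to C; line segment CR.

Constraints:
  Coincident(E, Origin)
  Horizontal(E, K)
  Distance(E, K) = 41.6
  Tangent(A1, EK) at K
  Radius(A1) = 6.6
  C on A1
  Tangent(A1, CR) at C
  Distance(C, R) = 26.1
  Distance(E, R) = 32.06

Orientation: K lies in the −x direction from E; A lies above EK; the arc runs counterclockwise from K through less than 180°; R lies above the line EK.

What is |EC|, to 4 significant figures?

36.32

Checks: E = (0.00, 0.00) ✓; |AK| = 6.600 ✓; |AC| = 6.600 ✓; ∠(AC, CR) = 90.00° ✓; |CR| = 26.10 ✓; |ER| = 32.06 ✓.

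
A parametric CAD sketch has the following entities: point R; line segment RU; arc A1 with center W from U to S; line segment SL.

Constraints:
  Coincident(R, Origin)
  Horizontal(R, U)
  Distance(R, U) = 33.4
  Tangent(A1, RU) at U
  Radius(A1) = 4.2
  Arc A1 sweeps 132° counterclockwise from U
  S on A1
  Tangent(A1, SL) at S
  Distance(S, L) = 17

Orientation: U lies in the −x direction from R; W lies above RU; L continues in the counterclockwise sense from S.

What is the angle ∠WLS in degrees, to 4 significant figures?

13.88°

R is at the origin; RU is horizontal with |RU| = 33.4 and U on the −x side, so U = (-33.40, 0.000). A1 meets RU tangentially, so WU is at right angles to RU, so W = U + (0, 4.2) = (-33.40, 4.200). On A1, U sits at bearing -90° from W; a 132° counterclockwise sweep puts S at bearing 42°, so S = W + 4.2·(cos 42°, sin 42°) = (-30.28, 7.010). A1 meets SL tangentially, so WS is at right angles to SL, so SL runs along (−sin 42°, cos 42°); with |SL| = 17.0, L = (-41.65, 19.64). Then cos ∠WLS = LW·LS / (|LW||LS|), giving 13.88°.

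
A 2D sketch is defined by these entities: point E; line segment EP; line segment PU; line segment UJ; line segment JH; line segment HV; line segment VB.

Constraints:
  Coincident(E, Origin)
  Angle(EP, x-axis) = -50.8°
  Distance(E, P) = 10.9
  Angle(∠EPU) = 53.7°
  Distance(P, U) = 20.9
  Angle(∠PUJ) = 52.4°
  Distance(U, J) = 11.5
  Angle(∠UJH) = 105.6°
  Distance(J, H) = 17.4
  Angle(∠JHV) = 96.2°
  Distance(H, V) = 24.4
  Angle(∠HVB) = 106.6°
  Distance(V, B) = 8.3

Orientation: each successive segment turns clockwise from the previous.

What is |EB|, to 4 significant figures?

30.43

E is at the origin; EP runs at -50.8° with length 10.9, so P = (6.889, -8.447). ∠EPU = 53.7° gives PU at -177.1° from the x-axis; with |PU| = 20.9, U = (-13.98, -9.504). ∠PUJ = 52.4° gives UJ at 55.30° from the x-axis; with |UJ| = 11.5, J = (-7.437, -0.04963). ∠UJH = 105.6° gives JH at -19.10° from the x-axis; with |JH| = 17.4, H = (9.005, -5.743). ∠JHV = 96.2° gives HV at -102.9° from the x-axis; with |HV| = 24.4, V = (3.557, -29.53). ∠HVB = 106.6° gives VB at -176.3° from the x-axis; with |VB| = 8.3, B = (-4.725, -30.06). Then |EB| = |B − E| = 30.43.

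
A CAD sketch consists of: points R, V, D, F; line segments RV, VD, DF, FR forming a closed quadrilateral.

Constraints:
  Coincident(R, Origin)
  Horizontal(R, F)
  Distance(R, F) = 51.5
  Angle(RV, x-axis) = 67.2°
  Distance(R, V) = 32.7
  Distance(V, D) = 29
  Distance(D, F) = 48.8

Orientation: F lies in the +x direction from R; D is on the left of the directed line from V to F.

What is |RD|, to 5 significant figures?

59.181

R is at the origin; RF is horizontal with |RF| = 51.5 and F in +x, so F = (51.5, 0). RV runs at 67.2° with |RV| = 32.7, so V = (12.672, 30.145). D is determined by |VD| = 29.0 and |DF| = 48.8 together: it lies at the intersection of circle(V, 29.0) and circle(F, 48.8). With |VF| = 49.156, the foot of the radical line on VF is 8.9094 from V and the perpendicular offset is √(29.0² − 8.9094²) = 27.598. Taking the left-of-VF solution: D = (36.633, 46.480).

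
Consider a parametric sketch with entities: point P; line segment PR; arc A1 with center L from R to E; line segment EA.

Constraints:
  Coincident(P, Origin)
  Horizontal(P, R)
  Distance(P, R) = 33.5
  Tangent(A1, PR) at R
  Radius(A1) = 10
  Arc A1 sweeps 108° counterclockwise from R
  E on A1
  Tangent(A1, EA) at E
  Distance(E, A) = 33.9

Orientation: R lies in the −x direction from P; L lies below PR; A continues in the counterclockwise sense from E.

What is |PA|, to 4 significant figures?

55.80

P is at the origin; PR is horizontal with |PR| = 33.5 and R on the −x side, so R = (-33.50, 0.000). Since A1 is tangent to PR there, LR ⟂ PR, so L = R + (0, -10) = (-33.50, -10.00). On A1, R sits at bearing 90° from L; a 108° counterclockwise sweep puts E at bearing 198°, so E = L + 10.0·(cos 198°, sin 198°) = (-43.01, -13.09). A1 meets EA tangentially, so LE is at right angles to EA, so EA runs along (−sin 198°, cos 198°); with |EA| = 33.9, A = (-32.53, -45.33). Then |PA| = |A − P| = 55.80.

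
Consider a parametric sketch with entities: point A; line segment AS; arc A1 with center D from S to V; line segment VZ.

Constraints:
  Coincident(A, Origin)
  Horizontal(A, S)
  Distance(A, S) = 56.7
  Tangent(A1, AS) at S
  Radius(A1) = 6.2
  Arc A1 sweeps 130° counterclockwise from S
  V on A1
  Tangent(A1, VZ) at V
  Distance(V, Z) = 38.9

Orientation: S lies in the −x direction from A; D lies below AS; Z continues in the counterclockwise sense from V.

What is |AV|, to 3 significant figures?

62.3

Since A1 is tangent to AS there, DS ⟂ AS, so D = S + (0, -6.2) = (-56.7, -6.20). On A1, S sits at bearing 90° from D; a 130° counterclockwise sweep puts V at bearing 220°, so V = D + 6.2·(cos 220°, sin 220°) = (-61.4, -10.2). Then |AV| = |V − A| = 62.3.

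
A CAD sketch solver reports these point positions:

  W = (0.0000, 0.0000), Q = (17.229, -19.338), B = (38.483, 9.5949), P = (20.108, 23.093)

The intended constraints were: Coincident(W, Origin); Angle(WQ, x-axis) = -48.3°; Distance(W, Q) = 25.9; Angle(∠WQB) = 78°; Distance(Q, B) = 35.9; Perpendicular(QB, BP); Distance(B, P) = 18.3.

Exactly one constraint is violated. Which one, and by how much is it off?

Distance(B, P) = 18.3 — off by 4.50.

W = (0.00, 0.00) ✓; WQ at -48.30° ✓; |WQ| = 25.90 ✓; ∠WQB = 78.00° ✓; |QB| = 35.90 ✓; ∠(QB, BP) = 90.00° ✓; |BP| = 22.80 ✗.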